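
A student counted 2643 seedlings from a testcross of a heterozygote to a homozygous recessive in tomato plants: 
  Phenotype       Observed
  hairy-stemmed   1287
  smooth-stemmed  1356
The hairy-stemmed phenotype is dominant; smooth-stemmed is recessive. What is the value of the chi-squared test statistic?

A testcross of a heterozygote (Aa × aa) gives a 1:1 phenotypic ratio.
Expected counts for N = 2643 under a 1:1 ratio (total parts = 2):
  hairy-stemmed: 2643 × 1/2 = 1321.5
  smooth-stemmed: 2643 × 1/2 = 1321.5
χ² = Σ (O − E)² / E
  hairy-stemmed: (1287 − 1321.5)² / 1321.5 = 0.9007
  smooth-stemmed: (1356 − 1321.5)² / 1321.5 = 0.9007
χ² = 0.9007 + 0.9007 = 1.8014 ≈ 1.801

1.801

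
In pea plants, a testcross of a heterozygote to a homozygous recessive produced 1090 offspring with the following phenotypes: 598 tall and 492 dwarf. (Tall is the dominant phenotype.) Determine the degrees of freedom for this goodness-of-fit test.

1

A testcross of a heterozygote (Aa × aa) gives a 1:1 phenotypic ratio.
A goodness-of-fit test with 2 phenotype classes has df = 2 − 1 = 1.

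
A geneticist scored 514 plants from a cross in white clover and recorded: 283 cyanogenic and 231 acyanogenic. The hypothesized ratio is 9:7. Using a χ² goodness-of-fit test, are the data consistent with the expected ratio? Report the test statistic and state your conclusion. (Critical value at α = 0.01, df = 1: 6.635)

0.297; consistent

The 9:7 ratio has 16 parts, so with N = 514 the expected counts are:
  cyanogenic: 514 × 9/16 = 289.125
  acyanogenic: 514 × 7/16 = 224.875
χ² = Σ (O − E)² / E
  cyanogenic: (283 − 289.125)² / 289.125 = 0.1298
  acyanogenic: (231 − 224.875)² / 224.875 = 0.1668
χ² = 0.1298 + 0.1668 = 0.2966 ≈ 0.297
Degrees of freedom = 2 − 1 = 1; critical value at α = 0.01 is 6.635.
Since 0.297 < 6.635, we fail to reject the null hypothesis — the data are consistent with the 9:7 ratio.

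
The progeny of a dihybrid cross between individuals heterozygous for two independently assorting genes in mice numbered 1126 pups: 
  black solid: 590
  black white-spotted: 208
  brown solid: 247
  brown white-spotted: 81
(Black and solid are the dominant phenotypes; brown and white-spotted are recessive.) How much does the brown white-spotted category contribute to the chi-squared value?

A dihybrid F₂ with independent assortment and complete dominance at both loci gives a 9:3:3:1 phenotypic ratio.
Total ratio parts = 16. Expected numbers out of 1126:
  black solid: 1126 × 9/16 = 633.375
  black white-spotted: 1126 × 3/16 = 211.125
  brown solid: 1126 × 3/16 = 211.125
  brown white-spotted: 1126 × 1/16 = 70.375
Contribution of brown white-spotted: (81 − 70.375)² / 70.375 = 1.6041

1.604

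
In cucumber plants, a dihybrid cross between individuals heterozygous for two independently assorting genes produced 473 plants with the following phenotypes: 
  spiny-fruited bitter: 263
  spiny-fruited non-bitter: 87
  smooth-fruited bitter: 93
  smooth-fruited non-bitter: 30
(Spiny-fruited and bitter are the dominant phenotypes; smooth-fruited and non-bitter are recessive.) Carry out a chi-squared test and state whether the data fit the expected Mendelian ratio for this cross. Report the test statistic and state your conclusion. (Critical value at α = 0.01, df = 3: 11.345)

A dihybrid F₂ with independent assortment and complete dominance at both loci gives a 9:3:3:1 phenotypic ratio.
Total ratio parts = 16. Expected numbers out of 473:
  spiny-fruited bitter: 473 × 9/16 = 266.0625
  spiny-fruited non-bitter: 473 × 3/16 = 88.6875
  smooth-fruited bitter: 473 × 3/16 = 88.6875
  smooth-fruited non-bitter: 473 × 1/16 = 29.5625
χ² = Σ (O − E)² / E
  spiny-fruited bitter: (263 − 266.0625)² / 266.0625 = 0.0353
  spiny-fruited non-bitter: (87 − 88.6875)² / 88.6875 = 0.0321
  smooth-fruited bitter: (93 − 88.6875)² / 88.6875 = 0.2097
  smooth-fruited non-bitter: (30 − 29.5625)² / 29.5625 = 0.0065
χ² = 0.0353 + 0.0321 + 0.2097 + 0.0065 = 0.2836 ≈ 0.284
Degrees of freedom = 4 − 1 = 3; critical value at α = 0.01 is 11.345.
Since 0.284 < 11.345, we fail to reject the null hypothesis — the data are consistent with the 9:3:3:1 ratio.

0.284; consistent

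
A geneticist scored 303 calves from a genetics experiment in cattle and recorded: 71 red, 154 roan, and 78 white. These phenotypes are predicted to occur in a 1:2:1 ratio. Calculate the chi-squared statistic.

0.406

Under the 1:2:1 hypothesis (Σ ratio = 4, N = 303):
  red: 303 × 1/4 = 75.75
  roan: 303 × 2/4 = 151.5
  white: 303 × 1/4 = 75.75
χ² = Σ (O − E)² / E
  red: (71 − 75.75)² / 75.75 = 0.2979
  roan: (154 − 151.5)² / 151.5 = 0.0413
  white: (78 − 75.75)² / 75.75 = 0.0668
χ² = 0.2979 + 0.0413 + 0.0668 = 0.406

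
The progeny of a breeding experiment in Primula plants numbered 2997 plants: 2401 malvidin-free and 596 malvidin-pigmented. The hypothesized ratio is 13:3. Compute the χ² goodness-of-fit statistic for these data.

2.541

Total ratio parts = 16. Expected numbers out of 2997:
  malvidin-free: 2997 × 13/16 = 2435.0625
  malvidin-pigmented: 2997 × 3/16 = 561.9375
χ² = Σ (O − E)² / E
  malvidin-free: (2401 − 2435.0625)² / 2435.0625 = 0.4765
  malvidin-pigmented: (596 − 561.9375)² / 561.9375 = 2.0647
χ² = 0.4765 + 2.0647 = 2.5412 ≈ 2.541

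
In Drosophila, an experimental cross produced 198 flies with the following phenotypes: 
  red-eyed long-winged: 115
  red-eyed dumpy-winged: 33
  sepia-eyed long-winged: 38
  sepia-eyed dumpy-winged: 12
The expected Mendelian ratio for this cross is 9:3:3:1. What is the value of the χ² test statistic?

Total ratio parts = 16. Expected numbers out of 198:
  red-eyed long-winged: 198 × 9/16 = 111.375
  red-eyed dumpy-winged: 198 × 3/16 = 37.125
  sepia-eyed long-winged: 198 × 3/16 = 37.125
  sepia-eyed dumpy-winged: 198 × 1/16 = 12.375
χ² = Σ (O − E)² / E
  red-eyed long-winged: (115 − 111.375)² / 111.375 = 0.1180
  red-eyed dumpy-winged: (33 − 37.125)² / 37.125 = 0.4583
  sepia-eyed long-winged: (38 − 37.125)² / 37.125 = 0.0206
  sepia-eyed dumpy-winged: (12 − 12.375)² / 12.375 = 0.0114
χ² = 0.1180 + 0.4583 + 0.0206 + 0.0114 = 0.6083 ≈ 0.608

0.608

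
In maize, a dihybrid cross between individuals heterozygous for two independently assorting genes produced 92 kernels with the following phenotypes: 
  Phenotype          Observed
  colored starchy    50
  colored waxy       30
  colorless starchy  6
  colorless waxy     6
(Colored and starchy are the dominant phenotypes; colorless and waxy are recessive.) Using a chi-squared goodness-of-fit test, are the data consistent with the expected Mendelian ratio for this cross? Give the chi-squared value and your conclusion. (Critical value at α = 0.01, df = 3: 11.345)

16.831; not consistent

A dihybrid F₂ with independent assortment and complete dominance at both loci gives a 9:3:3:1 phenotypic ratio.
Expected counts for N = 92 under a 9:3:3:1 ratio (total parts = 16):
  colored starchy: 92 × 9/16 = 51.75
  colored waxy: 92 × 3/16 = 17.25
  colorless starchy: 92 × 3/16 = 17.25
  colorless waxy: 92 × 1/16 = 5.75
χ² = Σ (O − E)² / E
  colored starchy: (50 − 51.75)² / 51.75 = 0.0592
  colored waxy: (30 − 17.25)² / 17.25 = 9.4239
  colorless starchy: (6 − 17.25)² / 17.25 = 7.3370
  colorless waxy: (6 − 5.75)² / 5.75 = 0.0109
χ² = 0.0592 + 9.4239 + 7.3370 + 0.0109 = 16.831
Degrees of freedom = 4 − 1 = 3; critical value at α = 0.01 is 11.345.
Since 16.831 > 11.345, we reject the null hypothesis — the data do not fit the 9:3:3:1 ratio.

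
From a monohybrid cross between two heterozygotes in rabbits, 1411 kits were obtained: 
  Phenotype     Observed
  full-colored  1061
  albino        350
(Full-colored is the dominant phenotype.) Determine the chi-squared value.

0.029

For a monohybrid cross between heterozygotes with complete dominance, the expected phenotypic ratio is 3:1.
The 3:1 ratio has 4 parts, so with N = 1411 the expected counts are:
  full-colored: 1411 × 3/4 = 1058.25
  albino: 1411 × 1/4 = 352.75
χ² = Σ (O − E)² / E
  full-colored: (1061 − 1058.25)² / 1058.25 = 0.0071
  albino: (350 − 352.75)² / 352.75 = 0.0214
χ² = 0.0071 + 0.0214 = 0.0285 ≈ 0.029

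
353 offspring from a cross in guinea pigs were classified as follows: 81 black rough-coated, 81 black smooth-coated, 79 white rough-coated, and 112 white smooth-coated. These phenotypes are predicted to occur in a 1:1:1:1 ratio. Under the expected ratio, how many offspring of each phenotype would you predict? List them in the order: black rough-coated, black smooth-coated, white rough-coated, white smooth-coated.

88.25, 88.25, 88.25, 88.25

Total ratio parts = 4. Expected numbers out of 353:
  black rough-coated: 353 × 1/4 = 88.25
  black smooth-coated: 353 × 1/4 = 88.25
  white rough-coated: 353 × 1/4 = 88.25
  white smooth-coated: 353 × 1/4 = 88.25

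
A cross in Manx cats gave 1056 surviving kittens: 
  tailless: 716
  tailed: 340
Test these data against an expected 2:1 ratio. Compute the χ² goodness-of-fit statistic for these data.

0.614

The 2:1 ratio has 3 parts, so with N = 1056 the expected counts are:
  tailless: 1056 × 2/3 = 704
  tailed: 1056 × 1/3 = 352
χ² = Σ (O − E)² / E
  tailless: (716 − 704)² / 704 = 0.2045
  tailed: (340 − 352)² / 352 = 0.4091
χ² = 0.2045 + 0.4091 = 0.6136 ≈ 0.614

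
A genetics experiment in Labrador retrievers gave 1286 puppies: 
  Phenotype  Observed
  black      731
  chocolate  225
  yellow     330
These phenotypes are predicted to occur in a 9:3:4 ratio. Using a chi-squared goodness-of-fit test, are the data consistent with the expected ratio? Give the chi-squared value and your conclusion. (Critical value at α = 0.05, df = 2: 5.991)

Under the 9:3:4 hypothesis (Σ ratio = 16, N = 1286):
  black: 1286 × 9/16 = 723.375
  chocolate: 1286 × 3/16 = 241.125
  yellow: 1286 × 4/16 = 321.5
χ² = Σ (O − E)² / E
  black: (731 − 723.375)² / 723.375 = 0.0804
  chocolate: (225 − 241.125)² / 241.125 = 1.0783
  yellow: (330 − 321.5)² / 321.5 = 0.2247
χ² = 0.0804 + 1.0783 + 0.2247 = 1.3834 ≈ 1.383
Degrees of freedom = 3 − 1 = 2; critical value at α = 0.05 is 5.991.
Since 1.383 < 5.991, we fail to reject the null hypothesis — the data are consistent with the 9:3:4 ratio.

1.383; consistent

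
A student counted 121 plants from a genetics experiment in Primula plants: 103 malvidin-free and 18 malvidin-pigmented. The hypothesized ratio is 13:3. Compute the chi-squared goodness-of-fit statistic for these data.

1.192

Under the 13:3 hypothesis (Σ ratio = 16, N = 121):
  malvidin-free: 121 × 13/16 = 98.3125
  malvidin-pigmented: 121 × 3/16 = 22.6875
χ² = Σ (O − E)² / E
  malvidin-free: (103 − 98.3125)² / 98.3125 = 0.2235
  malvidin-pigmented: (18 − 22.6875)² / 22.6875 = 0.9685
χ² = 0.2235 + 0.9685 = 1.192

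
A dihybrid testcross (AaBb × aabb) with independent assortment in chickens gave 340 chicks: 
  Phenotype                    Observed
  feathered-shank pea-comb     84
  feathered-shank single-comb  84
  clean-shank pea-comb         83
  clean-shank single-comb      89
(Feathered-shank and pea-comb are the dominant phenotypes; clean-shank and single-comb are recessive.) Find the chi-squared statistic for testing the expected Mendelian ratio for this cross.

A dihybrid testcross with independent assortment gives a 1:1:1:1 ratio.
Under the 1:1:1:1 hypothesis (Σ ratio = 4, N = 340):
  feathered-shank pea-comb: 340 × 1/4 = 85
  feathered-shank single-comb: 340 × 1/4 = 85
  clean-shank pea-comb: 340 × 1/4 = 85
  clean-shank single-comb: 340 × 1/4 = 85
χ² = Σ (O − E)² / E
  feathered-shank pea-comb: (84 − 85)² / 85 = 0.0118
  feathered-shank single-comb: (84 − 85)² / 85 = 0.0118
  clean-shank pea-comb: (83 − 85)² / 85 = 0.0471
  clean-shank single-comb: (89 − 85)² / 85 = 0.1882
χ² = 0.0118 + 0.0118 + 0.0471 + 0.1882 = 0.2589 ≈ 0.259

0.259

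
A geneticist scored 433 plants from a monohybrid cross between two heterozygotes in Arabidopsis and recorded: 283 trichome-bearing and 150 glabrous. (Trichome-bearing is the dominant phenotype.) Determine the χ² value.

21.470

For a monohybrid cross between heterozygotes with complete dominance, the expected phenotypic ratio is 3:1.
The 3:1 ratio has 4 parts, so with N = 433 the expected counts are:
  trichome-bearing: 433 × 3/4 = 324.75
  glabrous: 433 × 1/4 = 108.25
χ² = Σ (O − E)² / E
  trichome-bearing: (283 − 324.75)² / 324.75 = 5.3674
  glabrous: (150 − 108.25)² / 108.25 = 16.1022
χ² = 5.3674 + 16.1022 = 21.4696 ≈ 21.470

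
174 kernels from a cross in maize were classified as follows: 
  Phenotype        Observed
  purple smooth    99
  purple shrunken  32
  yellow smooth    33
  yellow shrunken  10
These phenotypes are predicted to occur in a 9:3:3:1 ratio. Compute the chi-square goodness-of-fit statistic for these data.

The 9:3:3:1 ratio has 16 parts, so with N = 174 the expected counts are:
  purple smooth: 174 × 9/16 = 97.875
  purple shrunken: 174 × 3/16 = 32.625
  yellow smooth: 174 × 3/16 = 32.625
  yellow shrunken: 174 × 1/16 = 10.875
χ² = Σ (O − E)² / E
  purple smooth: (99 − 97.875)² / 97.875 = 0.0129
  purple shrunken: (32 − 32.625)² / 32.625 = 0.0120
  yellow smooth: (33 − 32.625)² / 32.625 = 0.0043
  yellow shrunken: (10 − 10.875)² / 10.875 = 0.0704
χ² = 0.0129 + 0.0120 + 0.0043 + 0.0704 = 0.0996 ≈ 0.100

0.100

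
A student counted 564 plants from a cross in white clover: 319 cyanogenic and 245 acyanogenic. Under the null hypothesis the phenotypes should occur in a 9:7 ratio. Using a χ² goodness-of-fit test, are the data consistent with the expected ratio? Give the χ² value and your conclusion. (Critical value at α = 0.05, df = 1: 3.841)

Under the 9:7 hypothesis (Σ ratio = 16, N = 564):
  cyanogenic: 564 × 9/16 = 317.25
  acyanogenic: 564 × 7/16 = 246.75
χ² = Σ (O − E)² / E
  cyanogenic: (319 − 317.25)² / 317.25 = 0.0097
  acyanogenic: (245 − 246.75)² / 246.75 = 0.0124
χ² = 0.0097 + 0.0124 = 0.0221 ≈ 0.022
Degrees of freedom = 2 − 1 = 1; critical value at α = 0.05 is 3.841.
Since 0.022 < 3.841, we fail to reject the null hypothesis — the data are consistent with the 9:7 ratio.

0.022; consistent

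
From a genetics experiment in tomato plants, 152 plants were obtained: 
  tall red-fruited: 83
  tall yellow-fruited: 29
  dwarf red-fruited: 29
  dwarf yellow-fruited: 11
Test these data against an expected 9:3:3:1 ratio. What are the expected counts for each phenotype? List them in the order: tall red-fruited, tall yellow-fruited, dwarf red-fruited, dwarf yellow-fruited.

The 9:3:3:1 ratio has 16 parts, so with N = 152 the expected counts are:
  tall red-fruited: 152 × 9/16 = 85.5
  tall yellow-fruited: 152 × 3/16 = 28.5
  dwarf red-fruited: 152 × 3/16 = 28.5
  dwarf yellow-fruited: 152 × 1/16 = 9.5

85.5, 28.5, 28.5, 9.5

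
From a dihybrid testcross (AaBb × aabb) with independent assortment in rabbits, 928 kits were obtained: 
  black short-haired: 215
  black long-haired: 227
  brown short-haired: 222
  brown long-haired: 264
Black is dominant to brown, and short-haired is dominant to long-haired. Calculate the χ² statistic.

A dihybrid testcross with independent assortment gives a 1:1:1:1 ratio.
Expected counts for N = 928 under a 1:1:1:1 ratio (total parts = 4):
  black short-haired: 928 × 1/4 = 232
  black long-haired: 928 × 1/4 = 232
  brown short-haired: 928 × 1/4 = 232
  brown long-haired: 928 × 1/4 = 232
χ² = Σ (O − E)² / E
  black short-haired: (215 − 232)² / 232 = 1.2457
  black long-haired: (227 − 232)² / 232 = 0.1078
  brown short-haired: (222 − 232)² / 232 = 0.4310
  brown long-haired: (264 − 232)² / 232 = 4.4138
χ² = 1.2457 + 0.1078 + 0.4310 + 4.4138 = 6.1983 ≈ 6.198

6.198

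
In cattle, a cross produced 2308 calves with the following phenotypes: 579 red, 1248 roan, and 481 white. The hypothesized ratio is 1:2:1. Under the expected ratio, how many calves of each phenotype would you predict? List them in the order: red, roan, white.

577, 1154, 577

Under the 1:2:1 hypothesis (Σ ratio = 4, N = 2308):
  red: 2308 × 1/4 = 577
  roan: 2308 × 2/4 = 1154
  white: 2308 × 1/4 = 577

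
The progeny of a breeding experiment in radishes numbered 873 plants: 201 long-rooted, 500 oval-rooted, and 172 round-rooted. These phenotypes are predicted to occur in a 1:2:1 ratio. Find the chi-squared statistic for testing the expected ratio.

Total ratio parts = 4. Expected numbers out of 873:
  long-rooted: 873 × 1/4 = 218.25
  oval-rooted: 873 × 2/4 = 436.5
  round-rooted: 873 × 1/4 = 218.25
χ² = Σ (O − E)² / E
  long-rooted: (201 − 218.25)² / 218.25 = 1.3634
  oval-rooted: (500 − 436.5)² / 436.5 = 9.2377
  round-rooted: (172 − 218.25)² / 218.25 = 9.8010
χ² = 1.3634 + 9.2377 + 9.8010 = 20.4021 ≈ 20.402

20.402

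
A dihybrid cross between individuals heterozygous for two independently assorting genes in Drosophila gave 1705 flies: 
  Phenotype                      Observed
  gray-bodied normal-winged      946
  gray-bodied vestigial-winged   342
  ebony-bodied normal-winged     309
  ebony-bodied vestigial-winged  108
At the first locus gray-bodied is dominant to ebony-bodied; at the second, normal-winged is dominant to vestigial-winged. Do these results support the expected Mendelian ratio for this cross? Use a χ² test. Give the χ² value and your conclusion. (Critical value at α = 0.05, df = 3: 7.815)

2.112; consistent

A dihybrid F₂ with independent assortment and complete dominance at both loci gives a 9:3:3:1 phenotypic ratio.
The 9:3:3:1 ratio has 16 parts, so with N = 1705 the expected counts are:
  gray-bodied normal-winged: 1705 × 9/16 = 959.0625
  gray-bodied vestigial-winged: 1705 × 3/16 = 319.6875
  ebony-bodied normal-winged: 1705 × 3/16 = 319.6875
  ebony-bodied vestigial-winged: 1705 × 1/16 = 106.5625
χ² = Σ (O − E)² / E
  gray-bodied normal-winged: (946 − 959.0625)² / 959.0625 = 0.1779
  gray-bodied vestigial-winged: (342 − 319.6875)² / 319.6875 = 1.5573
  ebony-bodied normal-winged: (309 − 319.6875)² / 319.6875 = 0.3573
  ebony-bodied vestigial-winged: (108 − 106.5625)² / 106.5625 = 0.0194
χ² = 0.1779 + 1.5573 + 0.3573 + 0.0194 = 2.1119 ≈ 2.112
Degrees of freedom = 4 − 1 = 3; critical value at α = 0.05 is 7.815.
Since 2.112 < 7.815, we fail to reject the null hypothesis — the data are consistent with the 9:3:3:1 ratio.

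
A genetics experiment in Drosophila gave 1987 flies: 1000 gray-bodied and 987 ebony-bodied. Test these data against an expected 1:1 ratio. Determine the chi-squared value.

The 1:1 ratio has 2 parts, so with N = 1987 the expected counts are:
  gray-bodied: 1987 × 1/2 = 993.5
  ebony-bodied: 1987 × 1/2 = 993.5
χ² = Σ (O − E)² / E
  gray-bodied: (1000 − 993.5)² / 993.5 = 0.0425
  ebony-bodied: (987 − 993.5)² / 993.5 = 0.0425
χ² = 0.0425 + 0.0425 = 0.085

0.085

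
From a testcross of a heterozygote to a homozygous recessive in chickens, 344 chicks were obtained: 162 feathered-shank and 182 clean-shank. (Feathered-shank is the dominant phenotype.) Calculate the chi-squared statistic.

A testcross of a heterozygote (Aa × aa) gives a 1:1 phenotypic ratio.
Under the 1:1 hypothesis (Σ ratio = 2, N = 344):
  feathered-shank: 344 × 1/2 = 172
  clean-shank: 344 × 1/2 = 172
χ² = Σ (O − E)² / E
  feathered-shank: (162 − 172)² / 172 = 0.5814
  clean-shank: (182 − 172)² / 172 = 0.5814
χ² = 0.5814 + 0.5814 = 1.1628 ≈ 1.163

1.163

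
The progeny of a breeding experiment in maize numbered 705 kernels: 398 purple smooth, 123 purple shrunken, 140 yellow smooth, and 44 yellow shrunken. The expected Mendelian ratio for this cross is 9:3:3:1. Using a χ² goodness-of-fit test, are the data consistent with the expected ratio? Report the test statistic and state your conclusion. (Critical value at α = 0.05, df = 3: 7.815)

Total ratio parts = 16. Expected numbers out of 705:
  purple smooth: 705 × 9/16 = 396.5625
  purple shrunken: 705 × 3/16 = 132.1875
  yellow smooth: 705 × 3/16 = 132.1875
  yellow shrunken: 705 × 1/16 = 44.0625
χ² = Σ (O − E)² / E
  purple smooth: (398 − 396.5625)² / 396.5625 = 0.0052
  purple shrunken: (123 − 132.1875)² / 132.1875 = 0.6386
  yellow smooth: (140 − 132.1875)² / 132.1875 = 0.4617
  yellow shrunken: (44 − 44.0625)² / 44.0625 = 0.0001
χ² = 0.0052 + 0.6386 + 0.4617 + 0.0001 = 1.1056 ≈ 1.106
Degrees of freedom = 4 − 1 = 3; critical value at α = 0.05 is 7.815.
Since 1.106 < 7.815, we fail to reject the null hypothesis — the data are consistent with the 9:3:3:1 ratio.

1.106; consistent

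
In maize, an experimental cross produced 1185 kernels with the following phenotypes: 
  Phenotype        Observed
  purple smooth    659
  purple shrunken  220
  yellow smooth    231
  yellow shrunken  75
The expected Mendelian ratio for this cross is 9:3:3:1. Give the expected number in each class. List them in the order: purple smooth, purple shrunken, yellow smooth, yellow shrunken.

666.5625, 222.1875, 222.1875, 74.0625

Under the 9:3:3:1 hypothesis (Σ ratio = 16, N = 1185):
  purple smooth: 1185 × 9/16 = 666.5625
  purple shrunken: 1185 × 3/16 = 222.1875
  yellow smooth: 1185 × 3/16 = 222.1875
  yellow shrunken: 1185 × 1/16 = 74.0625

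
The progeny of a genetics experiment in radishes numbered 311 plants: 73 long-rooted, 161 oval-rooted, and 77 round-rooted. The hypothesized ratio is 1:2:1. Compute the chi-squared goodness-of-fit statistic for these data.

Expected counts for N = 311 under a 1:2:1 ratio (total parts = 4):
  long-rooted: 311 × 1/4 = 77.75
  oval-rooted: 311 × 2/4 = 155.5
  round-rooted: 311 × 1/4 = 77.75
χ² = Σ (O − E)² / E
  long-rooted: (73 − 77.75)² / 77.75 = 0.2902
  oval-rooted: (161 − 155.5)² / 155.5 = 0.1945
  round-rooted: (77 − 77.75)² / 77.75 = 0.0072
χ² = 0.2902 + 0.1945 + 0.0072 = 0.4919 ≈ 0.492

0.492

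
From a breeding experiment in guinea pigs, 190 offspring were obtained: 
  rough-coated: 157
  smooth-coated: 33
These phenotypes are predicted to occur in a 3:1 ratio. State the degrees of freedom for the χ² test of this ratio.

A goodness-of-fit test with 2 phenotype classes has df = 2 − 1 = 1.

1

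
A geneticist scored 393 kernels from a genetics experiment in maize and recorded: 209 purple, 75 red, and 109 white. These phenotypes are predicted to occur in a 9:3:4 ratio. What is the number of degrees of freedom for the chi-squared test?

2

A goodness-of-fit test with 3 phenotype classes has df = 3 − 1 = 2.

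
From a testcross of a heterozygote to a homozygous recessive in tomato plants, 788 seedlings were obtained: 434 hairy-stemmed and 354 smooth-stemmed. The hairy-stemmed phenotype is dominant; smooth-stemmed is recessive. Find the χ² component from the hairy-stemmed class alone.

4.061

A testcross of a heterozygote (Aa × aa) gives a 1:1 phenotypic ratio.
Total ratio parts = 2. Expected numbers out of 788:
  hairy-stemmed: 788 × 1/2 = 394
  smooth-stemmed: 788 × 1/2 = 394
Contribution of hairy-stemmed: (434 − 394)² / 394 = 4.0609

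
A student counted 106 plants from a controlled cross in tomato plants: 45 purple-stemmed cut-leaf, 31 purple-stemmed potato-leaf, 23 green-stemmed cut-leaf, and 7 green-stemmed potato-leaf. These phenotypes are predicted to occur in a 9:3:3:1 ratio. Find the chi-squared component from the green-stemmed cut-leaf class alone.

0.491

Expected counts for N = 106 under a 9:3:3:1 ratio (total parts = 16):
  purple-stemmed cut-leaf: 106 × 9/16 = 59.625
  purple-stemmed potato-leaf: 106 × 3/16 = 19.875
  green-stemmed cut-leaf: 106 × 3/16 = 19.875
  green-stemmed potato-leaf: 106 × 1/16 = 6.625
Contribution of green-stemmed cut-leaf: (23 − 19.875)² / 19.875 = 0.4914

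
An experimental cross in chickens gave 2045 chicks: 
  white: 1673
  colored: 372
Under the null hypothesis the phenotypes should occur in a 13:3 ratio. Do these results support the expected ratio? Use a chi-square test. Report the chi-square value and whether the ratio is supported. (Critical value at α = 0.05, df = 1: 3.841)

0.420; consistent

Total ratio parts = 16. Expected numbers out of 2045:
  white: 2045 × 13/16 = 1661.5625
  colored: 2045 × 3/16 = 383.4375
χ² = Σ (O − E)² / E
  white: (1673 − 1661.5625)² / 1661.5625 = 0.0787
  colored: (372 − 383.4375)² / 383.4375 = 0.3412
χ² = 0.0787 + 0.3412 = 0.4199 ≈ 0.420
Degrees of freedom = 2 − 1 = 1; critical value at α = 0.05 is 3.841.
Since 0.420 < 3.841, we fail to reject the null hypothesis — the data are consistent with the 13:3 ratio.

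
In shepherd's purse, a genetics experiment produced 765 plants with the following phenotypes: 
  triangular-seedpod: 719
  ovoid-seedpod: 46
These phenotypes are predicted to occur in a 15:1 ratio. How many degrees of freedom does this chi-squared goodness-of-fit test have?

1

A goodness-of-fit test with 2 phenotype classes has df = 2 − 1 = 1.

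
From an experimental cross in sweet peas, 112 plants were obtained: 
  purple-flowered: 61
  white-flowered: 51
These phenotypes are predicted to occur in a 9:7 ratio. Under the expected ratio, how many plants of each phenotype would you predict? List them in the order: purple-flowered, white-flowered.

63, 49

Total ratio parts = 16. Expected numbers out of 112:
  purple-flowered: 112 × 9/16 = 63
  white-flowered: 112 × 7/16 = 49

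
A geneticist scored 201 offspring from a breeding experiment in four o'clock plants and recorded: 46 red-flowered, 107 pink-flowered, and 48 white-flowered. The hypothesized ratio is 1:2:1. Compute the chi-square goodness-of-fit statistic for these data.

Expected counts for N = 201 under a 1:2:1 ratio (total parts = 4):
  red-flowered: 201 × 1/4 = 50.25
  pink-flowered: 201 × 2/4 = 100.5
  white-flowered: 201 × 1/4 = 50.25
χ² = Σ (O − E)² / E
  red-flowered: (46 − 50.25)² / 50.25 = 0.3595
  pink-flowered: (107 − 100.5)² / 100.5 = 0.4204
  white-flowered: (48 − 50.25)² / 50.25 = 0.1007
χ² = 0.3595 + 0.4204 + 0.1007 = 0.8806 ≈ 0.881

0.881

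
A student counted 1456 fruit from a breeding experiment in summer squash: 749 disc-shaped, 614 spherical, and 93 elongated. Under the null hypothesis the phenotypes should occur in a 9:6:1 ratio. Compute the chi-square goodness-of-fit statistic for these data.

14.496

Under the 9:6:1 hypothesis (Σ ratio = 16, N = 1456):
  disc-shaped: 1456 × 9/16 = 819
  spherical: 1456 × 6/16 = 546
  elongated: 1456 × 1/16 = 91
χ² = Σ (O − E)² / E
  disc-shaped: (749 − 819)² / 819 = 5.9829
  spherical: (614 − 546)² / 546 = 8.4689
  elongated: (93 − 91)² / 91 = 0.0440
χ² = 5.9829 + 8.4689 + 0.0440 = 14.4958 ≈ 14.496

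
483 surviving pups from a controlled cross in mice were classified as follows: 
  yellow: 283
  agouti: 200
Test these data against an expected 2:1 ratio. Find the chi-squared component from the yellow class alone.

Under the 2:1 hypothesis (Σ ratio = 3, N = 483):
  yellow: 483 × 2/3 = 322
  agouti: 483 × 1/3 = 161
Contribution of yellow: (283 − 322)² / 322 = 4.7236

4.724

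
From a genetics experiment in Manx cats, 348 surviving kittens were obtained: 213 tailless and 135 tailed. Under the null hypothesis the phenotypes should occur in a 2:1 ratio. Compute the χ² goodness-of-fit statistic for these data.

4.668

The 2:1 ratio has 3 parts, so with N = 348 the expected counts are:
  tailless: 348 × 2/3 = 232
  tailed: 348 × 1/3 = 116
χ² = Σ (O − E)² / E
  tailless: (213 − 232)² / 232 = 1.5560
  tailed: (135 − 116)² / 116 = 3.1121
χ² = 1.5560 + 3.1121 = 4.6681 ≈ 4.668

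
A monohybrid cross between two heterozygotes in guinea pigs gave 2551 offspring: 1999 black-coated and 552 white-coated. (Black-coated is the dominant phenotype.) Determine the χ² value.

For a monohybrid cross between heterozygotes with complete dominance, the expected phenotypic ratio is 3:1.
Under the 3:1 hypothesis (Σ ratio = 4, N = 2551):
  black-coated: 2551 × 3/4 = 1913.25
  white-coated: 2551 × 1/4 = 637.75
χ² = Σ (O − E)² / E
  black-coated: (1999 − 1913.25)² / 1913.25 = 3.8432
  white-coated: (552 − 637.75)² / 637.75 = 11.5297
χ² = 3.8432 + 11.5297 = 15.3729 ≈ 15.373

15.373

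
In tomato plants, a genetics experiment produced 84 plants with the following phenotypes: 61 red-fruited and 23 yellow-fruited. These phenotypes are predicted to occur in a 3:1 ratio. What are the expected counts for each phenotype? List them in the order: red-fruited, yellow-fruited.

Expected counts for N = 84 under a 3:1 ratio (total parts = 4):
  red-fruited: 84 × 3/4 = 63
  yellow-fruited: 84 × 1/4 = 21

63, 21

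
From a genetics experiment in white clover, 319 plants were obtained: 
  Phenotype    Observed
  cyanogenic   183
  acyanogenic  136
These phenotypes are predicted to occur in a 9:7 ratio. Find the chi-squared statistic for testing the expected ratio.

0.162

Total ratio parts = 16. Expected numbers out of 319:
  cyanogenic: 319 × 9/16 = 179.4375
  acyanogenic: 319 × 7/16 = 139.5625
χ² = Σ (O − E)² / E
  cyanogenic: (183 − 179.4375)² / 179.4375 = 0.0707
  acyanogenic: (136 − 139.5625)² / 139.5625 = 0.0909
χ² = 0.0707 + 0.0909 = 0.1616 ≈ 0.162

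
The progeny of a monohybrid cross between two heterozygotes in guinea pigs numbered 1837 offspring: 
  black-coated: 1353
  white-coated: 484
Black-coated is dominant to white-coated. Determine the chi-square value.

For a monohybrid cross between heterozygotes with complete dominance, the expected phenotypic ratio is 3:1.
Expected counts for N = 1837 under a 3:1 ratio (total parts = 4):
  black-coated: 1837 × 3/4 = 1377.75
  white-coated: 1837 × 1/4 = 459.25
χ² = Σ (O − E)² / E
  black-coated: (1353 − 1377.75)² / 1377.75 = 0.4446
  white-coated: (484 − 459.25)² / 459.25 = 1.3338
χ² = 0.4446 + 1.3338 = 1.7784 ≈ 1.778

1.778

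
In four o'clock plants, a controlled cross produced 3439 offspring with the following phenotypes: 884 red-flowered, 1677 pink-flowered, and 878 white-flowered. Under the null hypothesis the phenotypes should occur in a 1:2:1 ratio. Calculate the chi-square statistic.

Under the 1:2:1 hypothesis (Σ ratio = 4, N = 3439):
  red-flowered: 3439 × 1/4 = 859.75
  pink-flowered: 3439 × 2/4 = 1719.5
  white-flowered: 3439 × 1/4 = 859.75
χ² = Σ (O − E)² / E
  red-flowered: (884 − 859.75)² / 859.75 = 0.6840
  pink-flowered: (1677 − 1719.5)² / 1719.5 = 1.0505
  white-flowered: (878 − 859.75)² / 859.75 = 0.3874
χ² = 0.6840 + 1.0505 + 0.3874 = 2.1219 ≈ 2.122

2.122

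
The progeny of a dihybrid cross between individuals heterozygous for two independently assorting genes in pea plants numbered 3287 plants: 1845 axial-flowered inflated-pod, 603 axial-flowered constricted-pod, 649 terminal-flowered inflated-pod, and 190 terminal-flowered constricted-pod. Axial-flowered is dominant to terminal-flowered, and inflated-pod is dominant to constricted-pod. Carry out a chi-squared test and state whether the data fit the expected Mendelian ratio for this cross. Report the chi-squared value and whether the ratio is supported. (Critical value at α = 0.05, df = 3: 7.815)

A dihybrid F₂ with independent assortment and complete dominance at both loci gives a 9:3:3:1 phenotypic ratio.
Under the 9:3:3:1 hypothesis (Σ ratio = 16, N = 3287):
  axial-flowered inflated-pod: 3287 × 9/16 = 1848.9375
  axial-flowered constricted-pod: 3287 × 3/16 = 616.3125
  terminal-flowered inflated-pod: 3287 × 3/16 = 616.3125
  terminal-flowered constricted-pod: 3287 × 1/16 = 205.4375
χ² = Σ (O − E)² / E
  axial-flowered inflated-pod: (1845 − 1848.9375)² / 1848.9375 = 0.0084
  axial-flowered constricted-pod: (603 − 616.3125)² / 616.3125 = 0.2876
  terminal-flowered inflated-pod: (649 − 616.3125)² / 616.3125 = 1.7337
  terminal-flowered constricted-pod: (190 − 205.4375)² / 205.4375 = 1.1600
χ² = 0.0084 + 0.2876 + 1.7337 + 1.1600 = 3.1897 ≈ 3.190
Degrees of freedom = 4 − 1 = 3; critical value at α = 0.05 is 7.815.
Since 3.190 < 7.815, we fail to reject the null hypothesis — the data are consistent with the 9:3:3:1 ratio.

3.190; consistent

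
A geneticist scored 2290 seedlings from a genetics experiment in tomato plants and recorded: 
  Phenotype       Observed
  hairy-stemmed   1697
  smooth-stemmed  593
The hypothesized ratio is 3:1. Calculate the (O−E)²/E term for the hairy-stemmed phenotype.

Total ratio parts = 4. Expected numbers out of 2290:
  hairy-stemmed: 2290 × 3/4 = 1717.5
  smooth-stemmed: 2290 × 1/4 = 572.5
Contribution of hairy-stemmed: (1697 − 1717.5)² / 1717.5 = 0.2447

0.245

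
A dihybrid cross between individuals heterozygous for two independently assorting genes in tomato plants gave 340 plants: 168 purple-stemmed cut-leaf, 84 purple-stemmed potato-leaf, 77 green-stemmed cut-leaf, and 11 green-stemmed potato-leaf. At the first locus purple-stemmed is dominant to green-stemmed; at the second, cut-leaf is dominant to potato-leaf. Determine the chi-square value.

A dihybrid F₂ with independent assortment and complete dominance at both loci gives a 9:3:3:1 phenotypic ratio.
Total ratio parts = 16. Expected numbers out of 340:
  purple-stemmed cut-leaf: 340 × 9/16 = 191.25
  purple-stemmed potato-leaf: 340 × 3/16 = 63.75
  green-stemmed cut-leaf: 340 × 3/16 = 63.75
  green-stemmed potato-leaf: 340 × 1/16 = 21.25
χ² = Σ (O − E)² / E
  purple-stemmed cut-leaf: (168 − 191.25)² / 191.25 = 2.8265
  purple-stemmed potato-leaf: (84 − 63.75)² / 63.75 = 6.4324
  green-stemmed cut-leaf: (77 − 63.75)² / 63.75 = 2.7539
  green-stemmed potato-leaf: (11 − 21.25)² / 21.25 = 4.9441
χ² = 2.8265 + 6.4324 + 2.7539 + 4.9441 = 16.9569 ≈ 16.957

16.957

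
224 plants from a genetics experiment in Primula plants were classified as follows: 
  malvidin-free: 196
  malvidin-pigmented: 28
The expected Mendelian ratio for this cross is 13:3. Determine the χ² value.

Total ratio parts = 16. Expected numbers out of 224:
  malvidin-free: 224 × 13/16 = 182
  malvidin-pigmented: 224 × 3/16 = 42
χ² = Σ (O − E)² / E
  malvidin-free: (196 − 182)² / 182 = 1.0769
  malvidin-pigmented: (28 − 42)² / 42 = 4.6667
χ² = 1.0769 + 4.6667 = 5.7436 ≈ 5.744

5.744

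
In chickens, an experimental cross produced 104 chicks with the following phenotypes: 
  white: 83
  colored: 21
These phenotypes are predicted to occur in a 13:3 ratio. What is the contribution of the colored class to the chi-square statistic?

0.115

Expected counts for N = 104 under a 13:3 ratio (total parts = 16):
  white: 104 × 13/16 = 84.5
  colored: 104 × 3/16 = 19.5
Contribution of colored: (21 − 19.5)² / 19.5 = 0.1154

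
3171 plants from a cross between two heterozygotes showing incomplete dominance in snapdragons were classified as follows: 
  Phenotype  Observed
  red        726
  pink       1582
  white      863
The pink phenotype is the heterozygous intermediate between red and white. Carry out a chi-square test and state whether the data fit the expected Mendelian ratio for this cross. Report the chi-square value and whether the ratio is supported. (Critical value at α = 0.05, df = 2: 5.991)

11.853; not consistent

With incomplete dominance, a heterozygote × heterozygote cross gives a 1:2:1 phenotypic ratio.
The 1:2:1 ratio has 4 parts, so with N = 3171 the expected counts are:
  red: 3171 × 1/4 = 792.75
  pink: 3171 × 2/4 = 1585.5
  white: 3171 × 1/4 = 792.75
χ² = Σ (O − E)² / E
  red: (726 − 792.75)² / 792.75 = 5.6204
  pink: (1582 − 1585.5)² / 1585.5 = 0.0077
  white: (863 − 792.75)² / 792.75 = 6.2252
χ² = 5.6204 + 0.0077 + 6.2252 = 11.8533 ≈ 11.853
Degrees of freedom = 3 − 1 = 2; critical value at α = 0.05 is 5.991.
Since 11.853 > 5.991, we reject the null hypothesis — the data do not fit the 1:2:1 ratio.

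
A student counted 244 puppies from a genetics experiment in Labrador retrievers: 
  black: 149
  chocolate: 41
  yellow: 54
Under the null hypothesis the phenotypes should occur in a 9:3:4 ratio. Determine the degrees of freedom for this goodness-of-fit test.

A goodness-of-fit test with 3 phenotype classes has df = 3 − 1 = 2.

2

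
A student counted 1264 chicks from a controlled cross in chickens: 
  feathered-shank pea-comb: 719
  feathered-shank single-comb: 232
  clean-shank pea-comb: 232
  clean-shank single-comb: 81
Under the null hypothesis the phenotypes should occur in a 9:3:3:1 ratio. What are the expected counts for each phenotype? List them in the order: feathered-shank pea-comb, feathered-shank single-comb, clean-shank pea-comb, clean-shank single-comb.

711, 237, 237, 79

Expected counts for N = 1264 under a 9:3:3:1 ratio (total parts = 16):
  feathered-shank pea-comb: 1264 × 9/16 = 711
  feathered-shank single-comb: 1264 × 3/16 = 237
  clean-shank pea-comb: 1264 × 3/16 = 237
  clean-shank single-comb: 1264 × 1/16 = 79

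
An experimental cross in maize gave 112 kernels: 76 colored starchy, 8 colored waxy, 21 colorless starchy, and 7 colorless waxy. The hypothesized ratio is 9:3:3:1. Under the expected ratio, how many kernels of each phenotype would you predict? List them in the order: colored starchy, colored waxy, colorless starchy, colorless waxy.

The 9:3:3:1 ratio has 16 parts, so with N = 112 the expected counts are:
  colored starchy: 112 × 9/16 = 63
  colored waxy: 112 × 3/16 = 21
  colorless starchy: 112 × 3/16 = 21
  colorless waxy: 112 × 1/16 = 7

63, 21, 21, 7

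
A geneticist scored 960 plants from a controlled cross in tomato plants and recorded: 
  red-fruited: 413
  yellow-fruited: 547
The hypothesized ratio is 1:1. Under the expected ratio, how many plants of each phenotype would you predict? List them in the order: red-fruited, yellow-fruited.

480, 480

The 1:1 ratio has 2 parts, so with N = 960 the expected counts are:
  red-fruited: 960 × 1/2 = 480
  yellow-fruited: 960 × 1/2 = 480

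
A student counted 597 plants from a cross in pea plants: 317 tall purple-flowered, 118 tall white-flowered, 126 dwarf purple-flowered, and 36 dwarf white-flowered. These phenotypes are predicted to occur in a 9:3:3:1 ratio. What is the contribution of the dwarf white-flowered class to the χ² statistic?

0.046

The 9:3:3:1 ratio has 16 parts, so with N = 597 the expected counts are:
  tall purple-flowered: 597 × 9/16 = 335.8125
  tall white-flowered: 597 × 3/16 = 111.9375
  dwarf purple-flowered: 597 × 3/16 = 111.9375
  dwarf white-flowered: 597 × 1/16 = 37.3125
Contribution of dwarf white-flowered: (36 − 37.3125)² / 37.3125 = 0.0462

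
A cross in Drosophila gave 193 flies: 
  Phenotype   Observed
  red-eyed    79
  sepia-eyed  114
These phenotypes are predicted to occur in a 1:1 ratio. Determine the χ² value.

6.347

The 1:1 ratio has 2 parts, so with N = 193 the expected counts are:
  red-eyed: 193 × 1/2 = 96.5
  sepia-eyed: 193 × 1/2 = 96.5
χ² = Σ (O − E)² / E
  red-eyed: (79 − 96.5)² / 96.5 = 3.1736
  sepia-eyed: (114 − 96.5)² / 96.5 = 3.1736
χ² = 3.1736 + 3.1736 = 6.3472 ≈ 6.347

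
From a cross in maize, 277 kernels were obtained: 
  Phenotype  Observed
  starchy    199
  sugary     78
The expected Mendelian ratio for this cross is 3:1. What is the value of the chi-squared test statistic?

1.474

Total ratio parts = 4. Expected numbers out of 277:
  starchy: 277 × 3/4 = 207.75
  sugary: 277 × 1/4 = 69.25
χ² = Σ (O − E)² / E
  starchy: (199 − 207.75)² / 207.75 = 0.3685
  sugary: (78 − 69.25)² / 69.25 = 1.1056
χ² = 0.3685 + 1.1056 = 1.4741 ≈ 1.474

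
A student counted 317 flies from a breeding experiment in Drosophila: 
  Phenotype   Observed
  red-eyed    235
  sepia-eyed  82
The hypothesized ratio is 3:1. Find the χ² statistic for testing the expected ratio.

0.127

Under the 3:1 hypothesis (Σ ratio = 4, N = 317):
  red-eyed: 317 × 3/4 = 237.75
  sepia-eyed: 317 × 1/4 = 79.25
χ² = Σ (O − E)² / E
  red-eyed: (235 − 237.75)² / 237.75 = 0.0318
  sepia-eyed: (82 − 79.25)² / 79.25 = 0.0954
χ² = 0.0318 + 0.0954 = 0.1272 ≈ 0.127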